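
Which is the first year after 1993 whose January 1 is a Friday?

Jan 1 advances by 2 weekdays after a leap year and by 1 after a common year.
1993: Jan 1 is Friday.
1994: Saturday
1995: Sunday
1996: Monday (leap)
1997: Wednesday
1998: Thursday
1999: Friday
1999 begins on a Friday

1999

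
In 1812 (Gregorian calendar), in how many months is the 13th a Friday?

2

Check the 13th of each month of 1812: Jan 13: Mon, Feb 13: Thu, Mar 13: Fri, Apr 13: Mon, May 13: Wed, Jun 13: Sat, Jul 13: Mon, Aug 13: Thu, Sep 13: Sun, Oct 13: Tue, Nov 13: Fri, Dec 13: Sun.
Friday occurs in March, November — 2 months.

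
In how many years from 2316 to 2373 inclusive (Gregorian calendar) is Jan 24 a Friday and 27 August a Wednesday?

6

Check each year's weekday for Jan 24 and 27 August:
  2316: Mon/Sun  2317: Wed/Mon  2318: Thu/Tue  2319: Fri/Wed ✓  2320: Sat/Fri  2321: Mon/Sat  2322: Tue/Sun  2323: Wed/Mon  2324: Thu/Wed  2325: Sat/Thu  2326: Sun/Fri  2327: Mon/Sat  2328: Tue/Mon  2329: Thu/Tue  …(30 more)…  2360: Sun/Sat  2361: Tue/Sun  2362: Wed/Mon  2363: Thu/Tue  2364: Fri/Thu  2365: Sun/Fri  2366: Mon/Sat  2367: Tue/Sun  2368: Wed/Tue  2369: Fri/Wed ✓  2370: Sat/Thu  2371: Sun/Fri  2372: Mon/Sun  2373: Wed/Mon
Both conditions hold in: 2319, 2330, 2341, 2347, 2358, 2369 — 6.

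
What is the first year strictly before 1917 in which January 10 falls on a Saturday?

1914

From one year to the next, a fixed date's weekday advances by 1, or by 2 when a Feb 29 lies between the two dates.
1917: January 10 is Wednesday.
1916: Monday (−2)
1915: Sunday (−1)
1914: Saturday (−1)
January 10 falls on a Saturday in 1914.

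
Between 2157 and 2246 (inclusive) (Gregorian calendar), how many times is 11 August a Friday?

12

Track 11 August's weekday year by year (advancing +1, or +2 across a Feb 29):
  2157: Thu  2158: Fri (+1) ✓  2159: Sat (+1)  2160: Mon (+2)  2161: Tue (+1)
  2162: Wed (+1)  2163: Thu (+1)  2164: Sat (+2)  2165: Sun (+1)  2166: Mon (+1)
  2167: Tue (+1)  2168: Thu (+2)  2169: Fri (+1) ✓  2170: Sat (+1)  … (62 more years) …
  2233: Sun (+1)  2234: Mon (+1)  2235: Tue (+1)  2236: Thu (+2)  2237: Fri (+1) ✓
  2238: Sat (+1)  2239: Sun (+1)  2240: Tue (+2)  2241: Wed (+1)  2242: Thu (+1)
  2243: Fri (+1) ✓  2244: Sun (+2)  2245: Mon (+1)  2246: Tue (+1)
Friday years: 2158, 2169, 2175, 2180, 2186, 2197, 2209, 2215, 2220, 2226, 2237, 2243 — 12 in total.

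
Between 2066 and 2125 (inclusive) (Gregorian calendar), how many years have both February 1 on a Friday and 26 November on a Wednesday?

2

Check each year's weekday for February 1 and 26 November:
  2066: Mon/Fri  2067: Tue/Sat  2068: Wed/Mon  2069: Fri/Tue  2070: Sat/Wed  2071: Sun/Thu  2072: Mon/Sat  2073: Wed/Sun  2074: Thu/Mon  2075: Fri/Tue  2076: Sat/Thu  2077: Mon/Fri  2078: Tue/Sat  2079: Wed/Sun  …(32 more)…  2112: Mon/Sat  2113: Wed/Sun  2114: Thu/Mon  2115: Fri/Tue  2116: Sat/Thu  2117: Mon/Fri  2118: Tue/Sat  2119: Wed/Sun  2120: Thu/Tue  2121: Sat/Wed  2122: Sun/Thu  2123: Mon/Fri  2124: Tue/Sun  2125: Thu/Mon
Both conditions hold in: 2092, 2104 — 2.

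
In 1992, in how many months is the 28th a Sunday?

1

Check the 28th of each month of 1992: Jan 28: Tue, Feb 28: Fri, Mar 28: Sat, Apr 28: Tue, May 28: Thu, Jun 28: Sun, Jul 28: Tue, Aug 28: Fri, Sep 28: Mon, Oct 28: Wed, Nov 28: Sat, Dec 28: Mon.
Sunday occurs in June — 1 month.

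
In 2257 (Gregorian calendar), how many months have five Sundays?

4

A month of length L has five Sundays iff its first Sunday is on day ≤ L−28 (so day 1–3 in a 31-day month, 1–2 in a 30-day month, day 1 in a leap February).
Checking each month of 2257: Jan starts Thu (31d); Feb starts Sun (28d); Mar starts Sun (31d) ✓; Apr starts Wed (30d); May starts Fri (31d) ✓; Jun starts Mon (30d); Jul starts Wed (31d); Aug starts Sat (31d) ✓; Sep starts Tue (30d); Oct starts Thu (31d); Nov starts Sun (30d) ✓; Dec starts Tue (31d).
Five-Sunday months: March, May, August, November → 4.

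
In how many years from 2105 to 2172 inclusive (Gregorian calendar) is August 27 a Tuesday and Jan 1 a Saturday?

0

Check each year's weekday for August 27 and Jan 1:
  2105: Thu/Thu  2106: Fri/Fri  2107: Sat/Sat  2108: Mon/Sun  2109: Tue/Tue  2110: Wed/Wed  2111: Thu/Thu  2112: Sat/Fri  2113: Sun/Sun  2114: Mon/Mon  2115: Tue/Tue  2116: Thu/Wed  2117: Fri/Fri  2118: Sat/Sat  …(40 more)…  2159: Mon/Mon  2160: Wed/Tue  2161: Thu/Thu  2162: Fri/Fri  2163: Sat/Sat  2164: Mon/Sun  2165: Tue/Tue  2166: Wed/Wed  2167: Thu/Thu  2168: Sat/Fri  2169: Sun/Sun  2170: Mon/Mon  2171: Tue/Tue  2172: Thu/Wed
Both conditions hold in: no year — 0.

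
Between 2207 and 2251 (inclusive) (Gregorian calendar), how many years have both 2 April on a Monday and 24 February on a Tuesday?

Check each year's weekday for 2 April and 24 February:
  2207: Thu/Tue  2208: Sat/Wed  2209: Sun/Fri  2210: Mon/Sat  2211: Tue/Sun  2212: Thu/Mon  2213: Fri/Wed  2214: Sat/Thu  2215: Sun/Fri  2216: Tue/Sat  2217: Wed/Mon  2218: Thu/Tue  2219: Fri/Wed  2220: Sun/Thu  …(17 more)…  2238: Mon/Sat  2239: Tue/Sun  2240: Thu/Mon  2241: Fri/Wed  2242: Sat/Thu  2243: Sun/Fri  2244: Tue/Sat  2245: Wed/Mon  2246: Thu/Tue  2247: Fri/Wed  2248: Sun/Thu  2249: Mon/Sat  2250: Tue/Sun  2251: Wed/Mon
Both conditions hold in: no year — 0.

0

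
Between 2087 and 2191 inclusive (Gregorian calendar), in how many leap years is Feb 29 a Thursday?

Leap years in 2087–2191: 25 of them.
Feb 29 weekday advances by 5 (mod 7) from one leap year to the next four years later (or differs when a century non-leap intervenes).
Leap-day weekdays: 2088:Sun 2092:Fri 2096:Wed 2104:Fri 2108:Wed 2112:Mon 2116:Sat 2120:Thu✓ 2124:Tue 2128:Sun 2132:Fri 2136:Wed 2140:Mon 2144:Sat 2148:Thu✓ 2152:Tue 2156:Sun 2160:Fri 2164:Wed 2168:Mon 2172:Sat 2176:Thu✓ 2180:Tue 2184:Sun 2188:Fri
Thursday: 2120, 2148, 2176 → 3.

3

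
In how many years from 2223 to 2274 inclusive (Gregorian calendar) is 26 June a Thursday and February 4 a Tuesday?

Check each year's weekday for 26 June and February 4:
  2223: Thu/Tue ✓  2224: Sat/Wed  2225: Sun/Fri  2226: Mon/Sat  2227: Tue/Sun  2228: Thu/Mon  2229: Fri/Wed  2230: Sat/Thu  2231: Sun/Fri  2232: Tue/Sat  2233: Wed/Mon  2234: Thu/Tue ✓  2235: Fri/Wed  2236: Sun/Thu  …(24 more)…  2261: Wed/Mon  2262: Thu/Tue ✓  2263: Fri/Wed  2264: Sun/Thu  2265: Mon/Sat  2266: Tue/Sun  2267: Wed/Mon  2268: Fri/Tue  2269: Sat/Thu  2270: Sun/Fri  2271: Mon/Sat  2272: Wed/Sun  2273: Thu/Tue ✓  2274: Fri/Wed
Both conditions hold in: 2223, 2234, 2245, 2251, 2262, 2273 — 6.

6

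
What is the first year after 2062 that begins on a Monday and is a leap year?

Jan 1 advances by 2 weekdays after a leap year and by 1 after a common year.
2062: Jan 1 is Sunday.
2063: Monday
2064: Tuesday (leap)
2065: Thursday
2066: Friday
2067: Saturday
2068: Sunday (leap)
2069: Tuesday
2070: Wednesday
2071: Thursday
2072: Friday (leap)
2073: Sunday
2074: Monday
2075: Tuesday
2076: Wednesday (leap)
2077: Friday
2078: Saturday
2079: Sunday
2080: Monday (leap)
2080 begins on a Monday and is a leap year.

2080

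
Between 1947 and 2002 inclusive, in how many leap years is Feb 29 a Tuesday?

Leap years in 1947–2002: 14 of them.
Feb 29 weekday advances by 5 (mod 7) from one leap year to the next four years later (or differs when a century non-leap intervenes).
Leap-day weekdays: 1948:Sun 1952:Fri 1956:Wed 1960:Mon 1964:Sat 1968:Thu 1972:Tue✓ 1976:Sun 1980:Fri 1984:Wed 1988:Mon 1992:Sat 1996:Thu 2000:Tue✓
Tuesday: 1972, 2000 → 2.

2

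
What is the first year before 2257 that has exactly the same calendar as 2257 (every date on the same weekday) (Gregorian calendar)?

Two years share a calendar iff Jan 1 falls on the same weekday and both are leap or both are common. 2257: Jan 1 is Thursday, common year.
2256: Jan 1 Tuesday, leap
2255: Jan 1 Monday, common
2254: Jan 1 Sunday, common
2253: Jan 1 Saturday, common
2252: Jan 1 Thursday, leap
2251: Jan 1 Wednesday, common
2250: Jan 1 Tuesday, common
2249: Jan 1 Monday, common
2248: Jan 1 Saturday, leap
2247: Jan 1 Friday, common
2246: Jan 1 Thursday, common
2246 matches on both conditions.

2246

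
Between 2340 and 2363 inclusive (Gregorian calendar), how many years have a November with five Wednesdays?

November has 30 days; it has five Wednesdays when Wednesday falls among the first (month-length − 28) days — i.e. when November 1 is one of Wednesday/Tuesday.
November 1 by year: 2340:Fri 2341:Sat 2342:Sun 2343:Mon 2344:Wed✓ 2345:Thu 2346:Fri 2347:Sat 2348:Mon 2349:Tue✓ 2350:Wed✓ 2351:Thu 2352:Sat 2353:Sun 2354:Mon 2355:Tue✓ 2356:Thu 2357:Fri 2358:Sat 2359:Sun 2360:Tue✓ 2361:Wed✓ 2362:Thu 2363:Fri
Years with five Wednesdays: 2344, 2349, 2350, 2355, 2360, 2361 → 6.

6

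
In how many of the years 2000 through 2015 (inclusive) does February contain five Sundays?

1

February has 28 days (29 in leap years); it has five Sundays when Sunday falls among the first (month-length − 28) days — i.e. when February 1 is Sunday in a leap year (never in a common year).
February 1 by year: 2000:Tue 2001:Thu 2002:Fri 2003:Sat 2004:Sun✓ 2005:Tue 2006:Wed 2007:Thu 2008:Fri 2009:Sun 2010:Mon 2011:Tue 2012:Wed 2013:Fri 2014:Sat 2015:Sun
Years with five Sundays: 2004 → 1.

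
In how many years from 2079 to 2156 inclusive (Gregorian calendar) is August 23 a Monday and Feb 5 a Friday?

Check each year's weekday for August 23 and Feb 5:
  2079: Wed/Sun  2080: Fri/Mon  2081: Sat/Wed  2082: Sun/Thu  2083: Mon/Fri ✓  2084: Wed/Sat  2085: Thu/Mon  2086: Fri/Tue  2087: Sat/Wed  2088: Mon/Thu  2089: Tue/Sat  2090: Wed/Sun  2091: Thu/Mon  2092: Sat/Tue  …(50 more)…  2143: Fri/Tue  2144: Sun/Wed  2145: Mon/Fri ✓  2146: Tue/Sat  2147: Wed/Sun  2148: Fri/Mon  2149: Sat/Wed  2150: Sun/Thu  2151: Mon/Fri ✓  2152: Wed/Sat  2153: Thu/Mon  2154: Fri/Tue  2155: Sat/Wed  2156: Mon/Thu
Both conditions hold in: 2083, 2094, 2100, 2106, 2117, 2123, 2134, 2145, 2151 — 9.

9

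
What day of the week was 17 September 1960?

January 1, 1960 is a Friday.
September 17 is day 261 of the year, i.e. 260 days after Jan 1.
260 mod 7 = 1, so advance 1 weekday from Friday: Saturday.

Saturday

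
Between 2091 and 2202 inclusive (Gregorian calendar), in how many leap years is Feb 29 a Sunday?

Leap years in 2091–2202: 26 of them.
Feb 29 weekday advances by 5 (mod 7) from one leap year to the next four years later (or differs when a century non-leap intervenes).
Leap-day weekdays: 2092:Fri 2096:Wed 2104:Fri 2108:Wed 2112:Mon 2116:Sat 2120:Thu 2124:Tue 2128:Sun✓ 2132:Fri 2136:Wed 2140:Mon 2144:Sat 2148:Thu 2152:Tue 2156:Sun✓ 2160:Fri 2164:Wed 2168:Mon 2172:Sat 2176:Thu 2180:Tue 2184:Sun✓ 2188:Fri 2192:Wed 2196:Mon
Sunday: 2128, 2156, 2184 → 3.

3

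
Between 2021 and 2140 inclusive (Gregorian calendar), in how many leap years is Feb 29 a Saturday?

3

Leap years in 2021–2140: 29 of them.
Feb 29 weekday advances by 5 (mod 7) from one leap year to the next four years later (or differs when a century non-leap intervenes).
Leap-day weekdays: 2024:Thu 2028:Tue 2032:Sun 2036:Fri 2040:Wed 2044:Mon 2048:Sat✓ 2052:Thu 2056:Tue 2060:Sun 2064:Fri 2068:Wed 2072:Mon …(3 more)… 2088:Sun 2092:Fri 2096:Wed 2104:Fri 2108:Wed 2112:Mon 2116:Sat✓ 2120:Thu 2124:Tue 2128:Sun 2132:Fri 2136:Wed 2140:Mon
Saturday: 2048, 2076, 2116 → 3.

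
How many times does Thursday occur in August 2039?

August 2039 has 31 days and begins on Monday.
The first Thursday is August 4.
Thursdays fall on 4, 11, 18, 25 — that's 4.

4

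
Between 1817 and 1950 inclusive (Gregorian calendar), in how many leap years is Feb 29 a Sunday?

5

Leap years in 1817–1950: 32 of them.
Feb 29 weekday advances by 5 (mod 7) from one leap year to the next four years later (or differs when a century non-leap intervenes).
Leap-day weekdays: 1820:Tue 1824:Sun✓ 1828:Fri 1832:Wed 1836:Mon 1840:Sat 1844:Thu 1848:Tue 1852:Sun✓ 1856:Fri 1860:Wed 1864:Mon 1868:Sat …(6 more)… 1896:Sat 1904:Mon 1908:Sat 1912:Thu 1916:Tue 1920:Sun✓ 1924:Fri 1928:Wed 1932:Mon 1936:Sat 1940:Thu 1944:Tue 1948:Sun✓
Sunday: 1824, 1852, 1880, 1920, 1948 → 5.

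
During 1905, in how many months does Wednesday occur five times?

4

A month of length L has five Wednesdays iff its first Wednesday is on day ≤ L−28 (so day 1–3 in a 31-day month, 1–2 in a 30-day month, day 1 in a leap February).
Checking each month of 1905: Jan starts Sun (31d); Feb starts Wed (28d); Mar starts Wed (31d) ✓; Apr starts Sat (30d); May starts Mon (31d) ✓; Jun starts Thu (30d); Jul starts Sat (31d); Aug starts Tue (31d) ✓; Sep starts Fri (30d); Oct starts Sun (31d); Nov starts Wed (30d) ✓; Dec starts Fri (31d).
Five-Wednesday months: March, May, August, November → 4.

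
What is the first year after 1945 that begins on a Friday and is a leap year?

1960

Jan 1 advances by 2 weekdays after a leap year and by 1 after a common year.
1945: Jan 1 is Monday.
1946: Tuesday
1947: Wednesday
1948: Thursday (leap)
1949: Saturday
1950: Sunday
1951: Monday
1952: Tuesday (leap)
1953: Thursday
1954: Friday
1955: Saturday
1956: Sunday (leap)
1957: Tuesday
1958: Wednesday
1959: Thursday
1960: Friday (leap)
1960 begins on a Friday and is a leap year.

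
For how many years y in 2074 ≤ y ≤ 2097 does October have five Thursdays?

October has 31 days; it has five Thursdays when Thursday falls among the first (month-length − 28) days — i.e. when October 1 is one of Thursday/Wednesday/Tuesday.
October 1 by year: 2074:Mon 2075:Tue✓ 2076:Thu✓ 2077:Fri 2078:Sat 2079:Sun 2080:Tue✓ 2081:Wed✓ 2082:Thu✓ 2083:Fri 2084:Sun 2085:Mon 2086:Tue✓ 2087:Wed✓ 2088:Fri 2089:Sat 2090:Sun 2091:Mon 2092:Wed✓ 2093:Thu✓ 2094:Fri 2095:Sat 2096:Mon 2097:Tue✓
Years with five Thursdays: 2075, 2076, 2080, 2081, 2082, 2086, 2087, 2092, 2093, 2097 → 10.

10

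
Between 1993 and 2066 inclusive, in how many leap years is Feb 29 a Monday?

Leap years in 1993–2066: 18 of them.
Feb 29 weekday advances by 5 (mod 7) from one leap year to the next four years later (or differs when a century non-leap intervenes).
Leap-day weekdays: 1996:Thu 2000:Tue 2004:Sun 2008:Fri 2012:Wed 2016:Mon✓ 2020:Sat 2024:Thu 2028:Tue 2032:Sun 2036:Fri 2040:Wed 2044:Mon✓ 2048:Sat 2052:Thu 2056:Tue 2060:Sun 2064:Fri
Monday: 2016, 2044 → 2.

2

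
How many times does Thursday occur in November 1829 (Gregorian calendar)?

4

November 1829 has 30 days and begins on Sunday.
The first Thursday is November 5.
Thursdays fall on 5, 12, 19, 26 — that's 4.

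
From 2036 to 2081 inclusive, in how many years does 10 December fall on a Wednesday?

Track 10 December's weekday year by year (advancing +1, or +2 across a Feb 29):
  2036: Wed ✓  2037: Thu (+1)  2038: Fri (+1)  2039: Sat (+1)  2040: Mon (+2)
  2041: Tue (+1)  2042: Wed (+1) ✓  2043: Thu (+1)  2044: Sat (+2)  2045: Sun (+1)
  2046: Mon (+1)  2047: Tue (+1)  2048: Thu (+2)  2049: Fri (+1)  … (18 more years) …
  2068: Mon (+2)  2069: Tue (+1)  2070: Wed (+1) ✓  2071: Thu (+1)  2072: Sat (+2)
  2073: Sun (+1)  2074: Mon (+1)  2075: Tue (+1)  2076: Thu (+2)  2077: Fri (+1)
  2078: Sat (+1)  2079: Sun (+1)  2080: Tue (+2)  2081: Wed (+1) ✓
Wednesday years: 2036, 2042, 2053, 2059, 2064, 2070, 2081 — 7 in total.

7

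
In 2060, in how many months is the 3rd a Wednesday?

2

Check the 3rd of each month of 2060: Jan 3: Sat, Feb 3: Tue, Mar 3: Wed, Apr 3: Sat, May 3: Mon, Jun 3: Thu, Jul 3: Sat, Aug 3: Tue, Sep 3: Fri, Oct 3: Sun, Nov 3: Wed, Dec 3: Fri.
Wednesday occurs in March, November — 2 months.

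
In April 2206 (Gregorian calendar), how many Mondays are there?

4

April 2206 has 30 days and begins on Tuesday.
The first Monday is April 7.
Mondays fall on 7, 14, 21, 28 — that's 4.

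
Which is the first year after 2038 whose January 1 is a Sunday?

2040

Jan 1 advances by 2 weekdays after a leap year and by 1 after a common year.
2038: Jan 1 is Friday.
2039: Saturday
2040: Sunday (leap)
2040 begins on a Sunday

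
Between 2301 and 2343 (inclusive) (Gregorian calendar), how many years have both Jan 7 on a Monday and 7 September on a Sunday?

1

Check each year's weekday for Jan 7 and 7 September:
  2301: Mon/Sat  2302: Tue/Sun  2303: Wed/Mon  2304: Thu/Wed  2305: Sat/Thu  2306: Sun/Fri  2307: Mon/Sat  2308: Tue/Mon  2309: Thu/Tue  2310: Fri/Wed  2311: Sat/Thu  2312: Sun/Sat  2313: Tue/Sun  2314: Wed/Mon  …(15 more)…  2330: Tue/Sun  2331: Wed/Mon  2332: Thu/Wed  2333: Sat/Thu  2334: Sun/Fri  2335: Mon/Sat  2336: Tue/Mon  2337: Thu/Tue  2338: Fri/Wed  2339: Sat/Thu  2340: Sun/Sat  2341: Tue/Sun  2342: Wed/Mon  2343: Thu/Tue
Both conditions hold in: 2324 — 1.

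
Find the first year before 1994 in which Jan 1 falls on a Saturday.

1983

Jan 1 advances by 2 weekdays after a leap year and by 1 after a common year.
1994: Jan 1 is Saturday.
1993: Friday
1992: Wednesday (leap)
1991: Tuesday
1990: Monday
1989: Sunday
1988: Friday (leap)
1987: Thursday
1986: Wednesday
1985: Tuesday
1984: Sunday (leap)
1983: Saturday
1983 begins on a Saturday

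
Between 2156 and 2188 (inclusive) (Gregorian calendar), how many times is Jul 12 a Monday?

5

Track Jul 12's weekday year by year (advancing +1, or +2 across a Feb 29):
  2156: Mon ✓  2157: Tue (+1)  2158: Wed (+1)  2159: Thu (+1)  2160: Sat (+2)
  2161: Sun (+1)  2162: Mon (+1) ✓  2163: Tue (+1)  2164: Thu (+2)  2165: Fri (+1)
  2166: Sat (+1)  2167: Sun (+1)  2168: Tue (+2)  2169: Wed (+1)  … (5 more years) …
  2175: Wed (+1)  2176: Fri (+2)  2177: Sat (+1)  2178: Sun (+1)  2179: Mon (+1) ✓
  2180: Wed (+2)  2181: Thu (+1)  2182: Fri (+1)  2183: Sat (+1)  2184: Mon (+2) ✓
  2185: Tue (+1)  2186: Wed (+1)  2187: Thu (+1)  2188: Sat (+2)
Monday years: 2156, 2162, 2173, 2179, 2184 — 5 in total.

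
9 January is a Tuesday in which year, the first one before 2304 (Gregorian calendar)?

2300

From one year to the next, a fixed date's weekday advances by 1, or by 2 when a Feb 29 lies between the two dates.
2304: January 9 is Saturday.
2303: Friday (−1)
2302: Thursday (−1)
2301: Wednesday (−1)
2300: Tuesday (−1)
9 January falls on a Tuesday in 2300.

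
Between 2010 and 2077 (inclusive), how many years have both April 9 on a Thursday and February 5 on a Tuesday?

Check each year's weekday for April 9 and February 5:
  2010: Fri/Fri  2011: Sat/Sat  2012: Mon/Sun  2013: Tue/Tue  2014: Wed/Wed  2015: Thu/Thu  2016: Sat/Fri  2017: Sun/Sun  2018: Mon/Mon  2019: Tue/Tue  2020: Thu/Wed  2021: Fri/Fri  2022: Sat/Sat  2023: Sun/Sun  …(40 more)…  2064: Wed/Tue  2065: Thu/Thu  2066: Fri/Fri  2067: Sat/Sat  2068: Mon/Sun  2069: Tue/Tue  2070: Wed/Wed  2071: Thu/Thu  2072: Sat/Fri  2073: Sun/Sun  2074: Mon/Mon  2075: Tue/Tue  2076: Thu/Wed  2077: Fri/Fri
Both conditions hold in: no year — 0.

0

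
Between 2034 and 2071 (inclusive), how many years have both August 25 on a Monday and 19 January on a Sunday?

4

Check each year's weekday for August 25 and 19 January:
  2034: Fri/Thu  2035: Sat/Fri  2036: Mon/Sat  2037: Tue/Mon  2038: Wed/Tue  2039: Thu/Wed  2040: Sat/Thu  2041: Sun/Sat  2042: Mon/Sun ✓  2043: Tue/Mon  2044: Thu/Tue  2045: Fri/Thu  2046: Sat/Fri  2047: Sun/Sat  …(10 more)…  2058: Sun/Sat  2059: Mon/Sun ✓  2060: Wed/Mon  2061: Thu/Wed  2062: Fri/Thu  2063: Sat/Fri  2064: Mon/Sat  2065: Tue/Mon  2066: Wed/Tue  2067: Thu/Wed  2068: Sat/Thu  2069: Sun/Sat  2070: Mon/Sun ✓  2071: Tue/Mon
Both conditions hold in: 2042, 2053, 2059, 2070 — 4.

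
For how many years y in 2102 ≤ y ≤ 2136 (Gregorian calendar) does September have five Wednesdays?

September has 30 days; it has five Wednesdays when Wednesday falls among the first (month-length − 28) days — i.e. when September 1 is one of Wednesday/Tuesday.
September 1 by year: 2102:Fri 2103:Sat 2104:Mon 2105:Tue✓ 2106:Wed✓ 2107:Thu 2108:Sat 2109:Sun 2110:Mon 2111:Tue✓ 2112:Thu 2113:Fri 2114:Sat 2115:Sun 2116:Tue✓ …(5 more)… 2122:Tue✓ 2123:Wed✓ 2124:Fri 2125:Sat 2126:Sun 2127:Mon 2128:Wed✓ 2129:Thu 2130:Fri 2131:Sat 2132:Mon 2133:Tue✓ 2134:Wed✓ 2135:Thu 2136:Sat
Years with five Wednesdays: 2105, 2106, 2111, 2116, 2117, 2122, 2123, 2128, 2133, 2134 → 10.

10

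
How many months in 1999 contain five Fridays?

A month of length L has five Fridays iff its first Friday is on day ≤ L−28 (so day 1–3 in a 31-day month, 1–2 in a 30-day month, day 1 in a leap February).
Checking each month of 1999: Jan starts Fri (31d) ✓; Feb starts Mon (28d); Mar starts Mon (31d); Apr starts Thu (30d) ✓; May starts Sat (31d); Jun starts Tue (30d); Jul starts Thu (31d) ✓; Aug starts Sun (31d); Sep starts Wed (30d); Oct starts Fri (31d) ✓; Nov starts Mon (30d); Dec starts Wed (31d) ✓.
Five-Friday months: January, April, July, October, December → 5.

5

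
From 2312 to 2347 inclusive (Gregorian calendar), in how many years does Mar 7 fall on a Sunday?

Track Mar 7's weekday year by year (advancing +1, or +2 across a Feb 29):
  2312: Thu  2313: Fri (+1)  2314: Sat (+1)  2315: Sun (+1) ✓  2316: Tue (+2)
  2317: Wed (+1)  2318: Thu (+1)  2319: Fri (+1)  2320: Sun (+2) ✓  2321: Mon (+1)
  2322: Tue (+1)  2323: Wed (+1)  2324: Fri (+2)  2325: Sat (+1)  … (8 more years) …
  2334: Wed (+1)  2335: Thu (+1)  2336: Sat (+2)  2337: Sun (+1) ✓  2338: Mon (+1)
  2339: Tue (+1)  2340: Thu (+2)  2341: Fri (+1)  2342: Sat (+1)  2343: Sun (+1) ✓
  2344: Tue (+2)  2345: Wed (+1)  2346: Thu (+1)  2347: Fri (+1)
Sunday years: 2315, 2320, 2326, 2337, 2343 — 5 in total.

5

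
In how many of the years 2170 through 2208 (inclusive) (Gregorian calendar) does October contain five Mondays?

October has 31 days; it has five Mondays when Monday falls among the first (month-length − 28) days — i.e. when October 1 is one of Monday/Sunday/Saturday.
October 1 by year: 2170:Mon✓ 2171:Tue 2172:Thu 2173:Fri 2174:Sat✓ 2175:Sun✓ 2176:Tue 2177:Wed 2178:Thu 2179:Fri 2180:Sun✓ 2181:Mon✓ 2182:Tue 2183:Wed 2184:Fri …(9 more)… 2194:Wed 2195:Thu 2196:Sat✓ 2197:Sun✓ 2198:Mon✓ 2199:Tue 2200:Wed 2201:Thu 2202:Fri 2203:Sat✓ 2204:Mon✓ 2205:Tue 2206:Wed 2207:Thu 2208:Sat✓
Years with five Mondays: 2170, 2174, 2175, 2180, 2181, 2185, 2186, 2187, 2191, 2192, 2196, 2197, 2198, 2203, 2204, 2208 → 16.

16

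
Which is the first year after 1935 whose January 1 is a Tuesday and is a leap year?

1952

Jan 1 advances by 2 weekdays after a leap year and by 1 after a common year.
1935: Jan 1 is Tuesday.
1936: Wednesday (leap)
1937: Friday
1938: Saturday
1939: Sunday
1940: Monday (leap)
1941: Wednesday
1942: Thursday
1943: Friday
1944: Saturday (leap)
1945: Monday
1946: Tuesday
1947: Wednesday
1948: Thursday (leap)
1949: Saturday
1950: Sunday
1951: Monday
1952: Tuesday (leap)
1952 begins on a Tuesday and is a leap year.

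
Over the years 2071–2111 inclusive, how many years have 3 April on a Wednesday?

Track 3 April's weekday year by year (advancing +1, or +2 across a Feb 29):
  2071: Fri  2072: Sun (+2)  2073: Mon (+1)  2074: Tue (+1)  2075: Wed (+1) ✓
  2076: Fri (+2)  2077: Sat (+1)  2078: Sun (+1)  2079: Mon (+1)  2080: Wed (+2) ✓
  2081: Thu (+1)  2082: Fri (+1)  2083: Sat (+1)  2084: Mon (+2)  … (13 more years) …
  2098: Thu (+1)  2099: Fri (+1)  2100: Sat (+1)  2101: Sun (+1)  2102: Mon (+1)
  2103: Tue (+1)  2104: Thu (+2)  2105: Fri (+1)  2106: Sat (+1)  2107: Sun (+1)
  2108: Tue (+2)  2109: Wed (+1) ✓  2110: Thu (+1)  2111: Fri (+1)
Wednesday years: 2075, 2080, 2086, 2097, 2109 — 5 in total.

5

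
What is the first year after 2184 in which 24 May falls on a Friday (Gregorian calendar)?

2193

From one year to the next, a fixed date's weekday advances by 1, or by 2 when a Feb 29 lies between the two dates.
2184: May 24 is Monday.
2185: Tuesday (+1)
2186: Wednesday (+1)
2187: Thursday (+1)
2188: Saturday (+2)
2189: Sunday (+1)
2190: Monday (+1)
2191: Tuesday (+1)
2192: Thursday (+2)
2193: Friday (+1)
24 May falls on a Friday in 2193.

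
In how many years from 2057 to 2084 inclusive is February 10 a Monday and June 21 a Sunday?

1

Check each year's weekday for February 10 and June 21:
  2057: Sat/Thu  2058: Sun/Fri  2059: Mon/Sat  2060: Tue/Mon  2061: Thu/Tue  2062: Fri/Wed  2063: Sat/Thu  2064: Sun/Sat  2065: Tue/Sun  2066: Wed/Mon  2067: Thu/Tue  2068: Fri/Thu  2069: Sun/Fri  2070: Mon/Sat  2071: Tue/Sun  2072: Wed/Tue  2073: Fri/Wed  2074: Sat/Thu  2075: Sun/Fri  2076: Mon/Sun ✓  2077: Wed/Mon  2078: Thu/Tue  2079: Fri/Wed  2080: Sat/Fri  2081: Mon/Sat  2082: Tue/Sun  2083: Wed/Mon  2084: Thu/Wed
Both conditions hold in: 2076 — 1.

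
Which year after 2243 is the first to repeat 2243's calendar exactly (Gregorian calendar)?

2254

Two years share a calendar iff Jan 1 falls on the same weekday and both are leap or both are common. 2243: Jan 1 is Sunday, common year.
2244: Jan 1 Monday, leap
2245: Jan 1 Wednesday, common
2246: Jan 1 Thursday, common
2247: Jan 1 Friday, common
2248: Jan 1 Saturday, leap
2249: Jan 1 Monday, common
2250: Jan 1 Tuesday, common
2251: Jan 1 Wednesday, common
2252: Jan 1 Thursday, leap
2253: Jan 1 Saturday, common
2254: Jan 1 Sunday, common
2254 matches on both conditions.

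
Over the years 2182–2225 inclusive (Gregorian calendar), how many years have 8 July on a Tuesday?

Track 8 July's weekday year by year (advancing +1, or +2 across a Feb 29):
  2182: Mon  2183: Tue (+1) ✓  2184: Thu (+2)  2185: Fri (+1)  2186: Sat (+1)
  2187: Sun (+1)  2188: Tue (+2) ✓  2189: Wed (+1)  2190: Thu (+1)  2191: Fri (+1)
  2192: Sun (+2)  2193: Mon (+1)  2194: Tue (+1) ✓  2195: Wed (+1)  … (16 more years) …
  2212: Wed (+2)  2213: Thu (+1)  2214: Fri (+1)  2215: Sat (+1)  2216: Mon (+2)
  2217: Tue (+1) ✓  2218: Wed (+1)  2219: Thu (+1)  2220: Sat (+2)  2221: Sun (+1)
  2222: Mon (+1)  2223: Tue (+1) ✓  2224: Thu (+2)  2225: Fri (+1)
Tuesday years: 2183, 2188, 2194, 2200, 2206, 2217, 2223 — 7 in total.

7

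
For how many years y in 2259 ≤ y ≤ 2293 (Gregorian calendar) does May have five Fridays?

May has 31 days; it has five Fridays when Friday falls among the first (month-length − 28) days — i.e. when May 1 is one of Friday/Thursday/Wednesday.
May 1 by year: 2259:Sun 2260:Tue 2261:Wed✓ 2262:Thu✓ 2263:Fri✓ 2264:Sun 2265:Mon 2266:Tue 2267:Wed✓ 2268:Fri✓ 2269:Sat 2270:Sun 2271:Mon 2272:Wed✓ 2273:Thu✓ …(5 more)… 2279:Thu✓ 2280:Sat 2281:Sun 2282:Mon 2283:Tue 2284:Thu✓ 2285:Fri✓ 2286:Sat 2287:Sun 2288:Tue 2289:Wed✓ 2290:Thu✓ 2291:Fri✓ 2292:Sun 2293:Mon
Years with five Fridays: 2261, 2262, 2263, 2267, 2268, 2272, 2273, 2274, 2278, 2279, 2284, 2285, 2289, 2290, 2291 → 15.

15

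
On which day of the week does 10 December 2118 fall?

January 1, 2118 is a Saturday.
December 10 is day 344 of the year, i.e. 343 days after Jan 1.
343 mod 7 = 0, so advance 0 weekdays from Saturday: Saturday.

Saturday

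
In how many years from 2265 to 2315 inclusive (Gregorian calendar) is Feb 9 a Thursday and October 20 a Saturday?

Check each year's weekday for Feb 9 and October 20:
  2265: Thu/Fri  2266: Fri/Sat  2267: Sat/Sun  2268: Sun/Tue  2269: Tue/Wed  2270: Wed/Thu  2271: Thu/Fri  2272: Fri/Sun  2273: Sun/Mon  2274: Mon/Tue  2275: Tue/Wed  2276: Wed/Fri  2277: Fri/Sat  2278: Sat/Sun  …(23 more)…  2302: Sun/Mon  2303: Mon/Tue  2304: Tue/Thu  2305: Thu/Fri  2306: Fri/Sat  2307: Sat/Sun  2308: Sun/Tue  2309: Tue/Wed  2310: Wed/Thu  2311: Thu/Fri  2312: Fri/Sun  2313: Sun/Mon  2314: Mon/Tue  2315: Tue/Wed
Both conditions hold in: 2288 — 1.

1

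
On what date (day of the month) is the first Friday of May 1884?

2

May 1, 1884 is a Thursday, so the first Friday is the 2nd.
The first Friday is 2 + 0 = 2.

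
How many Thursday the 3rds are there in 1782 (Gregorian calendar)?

2

Check the 3rd of each month of 1782: Jan 3: Thu, Feb 3: Sun, Mar 3: Sun, Apr 3: Wed, May 3: Fri, Jun 3: Mon, Jul 3: Wed, Aug 3: Sat, Sep 3: Tue, Oct 3: Thu, Nov 3: Sun, Dec 3: Tue.
Thursday occurs in January, October — 2 months.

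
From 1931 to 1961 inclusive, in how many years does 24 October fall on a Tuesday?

5

Track 24 October's weekday year by year (advancing +1, or +2 across a Feb 29):
  1931: Sat  1932: Mon (+2)  1933: Tue (+1) ✓  1934: Wed (+1)  1935: Thu (+1)
  1936: Sat (+2)  1937: Sun (+1)  1938: Mon (+1)  1939: Tue (+1) ✓  1940: Thu (+2)
  1941: Fri (+1)  1942: Sat (+1)  1943: Sun (+1)  1944: Tue (+2) ✓  … (3 more years) …
  1948: Sun (+2)  1949: Mon (+1)  1950: Tue (+1) ✓  1951: Wed (+1)  1952: Fri (+2)
  1953: Sat (+1)  1954: Sun (+1)  1955: Mon (+1)  1956: Wed (+2)  1957: Thu (+1)
  1958: Fri (+1)  1959: Sat (+1)  1960: Mon (+2)  1961: Tue (+1) ✓
Tuesday years: 1933, 1939, 1944, 1950, 1961 — 5 in total.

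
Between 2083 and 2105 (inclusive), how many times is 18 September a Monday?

3

Track 18 September's weekday year by year (advancing +1, or +2 across a Feb 29):
  2083: Sat  2084: Mon (+2) ✓  2085: Tue (+1)  2086: Wed (+1)  2087: Thu (+1)
  2088: Sat (+2)  2089: Sun (+1)  2090: Mon (+1) ✓  2091: Tue (+1)  2092: Thu (+2)
  2093: Fri (+1)  2094: Sat (+1)  2095: Sun (+1)  2096: Tue (+2)  2097: Wed (+1)
  2098: Thu (+1)  2099: Fri (+1)  2100: Sat (+1)  2101: Sun (+1)  2102: Mon (+1) ✓
  2103: Tue (+1)  2104: Thu (+2)  2105: Fri (+1)
Monday years: 2084, 2090, 2102 — 3 in total.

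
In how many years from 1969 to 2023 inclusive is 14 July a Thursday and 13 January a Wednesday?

2

Check each year's weekday for 14 July and 13 January:
  1969: Mon/Mon  1970: Tue/Tue  1971: Wed/Wed  1972: Fri/Thu  1973: Sat/Sat  1974: Sun/Sun  1975: Mon/Mon  1976: Wed/Tue  1977: Thu/Thu  1978: Fri/Fri  1979: Sat/Sat  1980: Mon/Sun  1981: Tue/Tue  1982: Wed/Wed  …(27 more)…  2010: Wed/Wed  2011: Thu/Thu  2012: Sat/Fri  2013: Sun/Sun  2014: Mon/Mon  2015: Tue/Tue  2016: Thu/Wed ✓  2017: Fri/Fri  2018: Sat/Sat  2019: Sun/Sun  2020: Tue/Mon  2021: Wed/Wed  2022: Thu/Thu  2023: Fri/Fri
Both conditions hold in: 1988, 2016 — 2.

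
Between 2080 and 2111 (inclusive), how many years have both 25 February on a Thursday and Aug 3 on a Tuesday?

4

Check each year's weekday for 25 February and Aug 3:
  2080: Sun/Sat  2081: Tue/Sun  2082: Wed/Mon  2083: Thu/Tue ✓  2084: Fri/Thu  2085: Sun/Fri  2086: Mon/Sat  2087: Tue/Sun  2088: Wed/Tue  2089: Fri/Wed  2090: Sat/Thu  2091: Sun/Fri  2092: Mon/Sun  2093: Wed/Mon  …(4 more)…  2098: Tue/Sun  2099: Wed/Mon  2100: Thu/Tue ✓  2101: Fri/Wed  2102: Sat/Thu  2103: Sun/Fri  2104: Mon/Sun  2105: Wed/Mon  2106: Thu/Tue ✓  2107: Fri/Wed  2108: Sat/Fri  2109: Mon/Sat  2110: Tue/Sun  2111: Wed/Mon
Both conditions hold in: 2083, 2094, 2100, 2106 — 4.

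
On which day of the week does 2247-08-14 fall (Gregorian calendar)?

Saturday

January 1, 2247 is a Friday.
August 14 is day 226 of the year, i.e. 225 days after Jan 1.
225 mod 7 = 1, so advance 1 weekday from Friday: Saturday.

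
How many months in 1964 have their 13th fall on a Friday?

2

Check the 13th of each month of 1964: Jan 13: Mon, Feb 13: Thu, Mar 13: Fri, Apr 13: Mon, May 13: Wed, Jun 13: Sat, Jul 13: Mon, Aug 13: Thu, Sep 13: Sun, Oct 13: Tue, Nov 13: Fri, Dec 13: Sun.
Friday occurs in March, November — 2 months.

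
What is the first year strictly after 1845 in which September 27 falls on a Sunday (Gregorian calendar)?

From one year to the next, a fixed date's weekday advances by 1, or by 2 when a Feb 29 lies between the two dates.
1845: September 27 is Saturday.
1846: Sunday (+1)
September 27 falls on a Sunday in 1846.

1846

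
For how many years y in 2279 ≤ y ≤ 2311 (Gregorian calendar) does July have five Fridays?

July has 31 days; it has five Fridays when Friday falls among the first (month-length − 28) days — i.e. when July 1 is one of Friday/Thursday/Wednesday.
July 1 by year: 2279:Tue 2280:Thu✓ 2281:Fri✓ 2282:Sat 2283:Sun 2284:Tue 2285:Wed✓ 2286:Thu✓ 2287:Fri✓ 2288:Sun 2289:Mon 2290:Tue 2291:Wed✓ 2292:Fri✓ 2293:Sat …(3 more)… 2297:Thu✓ 2298:Fri✓ 2299:Sat 2300:Sun 2301:Mon 2302:Tue 2303:Wed✓ 2304:Fri✓ 2305:Sat 2306:Sun 2307:Mon 2308:Wed✓ 2309:Thu✓ 2310:Fri✓ 2311:Sat
Years with five Fridays: 2280, 2281, 2285, 2286, 2287, 2291, 2292, 2296, 2297, 2298, 2303, 2304, 2308, 2309, 2310 → 15.

15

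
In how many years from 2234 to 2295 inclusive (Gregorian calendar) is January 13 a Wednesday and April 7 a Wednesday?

Check each year's weekday for January 13 and April 7:
  2234: Mon/Mon  2235: Tue/Tue  2236: Wed/Thu  2237: Fri/Fri  2238: Sat/Sat  2239: Sun/Sun  2240: Mon/Tue  2241: Wed/Wed ✓  2242: Thu/Thu  2243: Fri/Fri  2244: Sat/Sun  2245: Mon/Mon  2246: Tue/Tue  2247: Wed/Wed ✓  …(34 more)…  2282: Fri/Fri  2283: Sat/Sat  2284: Sun/Mon  2285: Tue/Tue  2286: Wed/Wed ✓  2287: Thu/Thu  2288: Fri/Sat  2289: Sun/Sun  2290: Mon/Mon  2291: Tue/Tue  2292: Wed/Thu  2293: Fri/Fri  2294: Sat/Sat  2295: Sun/Sun
Both conditions hold in: 2241, 2247, 2258, 2269, 2275, 2286 — 6.

6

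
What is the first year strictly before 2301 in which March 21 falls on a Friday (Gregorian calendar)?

From one year to the next, a fixed date's weekday advances by 1, or by 2 when a Feb 29 lies between the two dates.
2301: March 21 is Thursday.
2300: Wednesday (−1)
2299: Tuesday (−1)
2298: Monday (−1)
2297: Sunday (−1)
2296: Saturday (−1)
2295: Thursday (−2)
2294: Wednesday (−1)
2293: Tuesday (−1)
2292: Monday (−1)
2291: Saturday (−2)
2290: Friday (−1)
March 21 falls on a Friday in 2290.

2290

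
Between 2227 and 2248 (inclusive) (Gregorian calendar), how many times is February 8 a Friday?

3

Track February 8's weekday year by year (advancing +1, or +2 across a Feb 29):
  2227: Thu  2228: Fri (+1) ✓  2229: Sun (+2)  2230: Mon (+1)  2231: Tue (+1)
  2232: Wed (+1)  2233: Fri (+2) ✓  2234: Sat (+1)  2235: Sun (+1)  2236: Mon (+1)
  2237: Wed (+2)  2238: Thu (+1)  2239: Fri (+1) ✓  2240: Sat (+1)  2241: Mon (+2)
  2242: Tue (+1)  2243: Wed (+1)  2244: Thu (+1)  2245: Sat (+2)  2246: Sun (+1)
  2247: Mon (+1)  2248: Tue (+1)
Friday years: 2228, 2233, 2239 — 3 in total.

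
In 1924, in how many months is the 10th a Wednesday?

2

Check the 10th of each month of 1924: Jan 10: Thu, Feb 10: Sun, Mar 10: Mon, Apr 10: Thu, May 10: Sat, Jun 10: Tue, Jul 10: Thu, Aug 10: Sun, Sep 10: Wed, Oct 10: Fri, Nov 10: Mon, Dec 10: Wed.
Wednesday occurs in September, December — 2 months.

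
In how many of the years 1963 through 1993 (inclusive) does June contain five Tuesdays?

10

June has 30 days; it has five Tuesdays when Tuesday falls among the first (month-length − 28) days — i.e. when June 1 is one of Tuesday/Monday.
June 1 by year: 1963:Sat 1964:Mon✓ 1965:Tue✓ 1966:Wed 1967:Thu 1968:Sat 1969:Sun 1970:Mon✓ 1971:Tue✓ 1972:Thu 1973:Fri 1974:Sat 1975:Sun 1976:Tue✓ 1977:Wed 1978:Thu 1979:Fri 1980:Sun 1981:Mon✓ 1982:Tue✓ 1983:Wed 1984:Fri 1985:Sat 1986:Sun 1987:Mon✓ 1988:Wed 1989:Thu 1990:Fri 1991:Sat 1992:Mon✓ 1993:Tue✓
Years with five Tuesdays: 1964, 1965, 1970, 1971, 1976, 1981, 1982, 1987, 1992, 1993 → 10.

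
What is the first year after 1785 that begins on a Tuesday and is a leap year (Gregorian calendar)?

Jan 1 advances by 2 weekdays after a leap year and by 1 after a common year.
1785: Jan 1 is Saturday.
1786: Sunday
1787: Monday
1788: Tuesday (leap)
1788 begins on a Tuesday and is a leap year.

1788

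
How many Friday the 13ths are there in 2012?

Check the 13th of each month of 2012: Jan 13: Fri, Feb 13: Mon, Mar 13: Tue, Apr 13: Fri, May 13: Sun, Jun 13: Wed, Jul 13: Fri, Aug 13: Mon, Sep 13: Thu, Oct 13: Sat, Nov 13: Tue, Dec 13: Thu.
Friday occurs in January, April, July — 3 months.

3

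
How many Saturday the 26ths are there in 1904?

Check the 26th of each month of 1904: Jan 26: Tue, Feb 26: Fri, Mar 26: Sat, Apr 26: Tue, May 26: Thu, Jun 26: Sun, Jul 26: Tue, Aug 26: Fri, Sep 26: Mon, Oct 26: Wed, Nov 26: Sat, Dec 26: Mon.
Saturday occurs in March, November — 2 months.

2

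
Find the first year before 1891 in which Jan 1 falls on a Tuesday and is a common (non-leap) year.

1889

Jan 1 advances by 2 weekdays after a leap year and by 1 after a common year.
1891: Jan 1 is Thursday.
1890: Wednesday
1889: Tuesday
1889 begins on a Tuesday and is a common year.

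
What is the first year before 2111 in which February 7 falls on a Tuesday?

2108

From one year to the next, a fixed date's weekday advances by 1, or by 2 when a Feb 29 lies between the two dates.
2111: February 7 is Saturday.
2110: Friday (−1)
2109: Thursday (−1)
2108: Tuesday (−2)
February 7 falls on a Tuesday in 2108.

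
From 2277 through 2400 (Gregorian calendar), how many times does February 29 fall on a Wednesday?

4

Leap years in 2277–2400: 30 of them.
Feb 29 weekday advances by 5 (mod 7) from one leap year to the next four years later (or differs when a century non-leap intervenes).
Leap-day weekdays: 2280:Sun 2284:Fri 2288:Wed✓ 2292:Mon 2296:Sat 2304:Mon 2308:Sat 2312:Thu 2316:Tue 2320:Sun 2324:Fri 2328:Wed✓ 2332:Mon …(4 more)… 2352:Fri 2356:Wed✓ 2360:Mon 2364:Sat 2368:Thu 2372:Tue 2376:Sun 2380:Fri 2384:Wed✓ 2388:Mon 2392:Sat 2396:Thu 2400:Tue
Wednesday: 2288, 2328, 2356, 2384 → 4.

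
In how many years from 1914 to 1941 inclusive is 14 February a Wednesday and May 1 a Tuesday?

Check each year's weekday for 14 February and May 1:
  1914: Sat/Fri  1915: Sun/Sat  1916: Mon/Mon  1917: Wed/Tue ✓  1918: Thu/Wed  1919: Fri/Thu  1920: Sat/Sat  1921: Mon/Sun  1922: Tue/Mon  1923: Wed/Tue ✓  1924: Thu/Thu  1925: Sat/Fri  1926: Sun/Sat  1927: Mon/Sun  1928: Tue/Tue  1929: Thu/Wed  1930: Fri/Thu  1931: Sat/Fri  1932: Sun/Sun  1933: Tue/Mon  1934: Wed/Tue ✓  1935: Thu/Wed  1936: Fri/Fri  1937: Sun/Sat  1938: Mon/Sun  1939: Tue/Mon  1940: Wed/Wed  1941: Fri/Thu
Both conditions hold in: 1917, 1923, 1934 — 3.

3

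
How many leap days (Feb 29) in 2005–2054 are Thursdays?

2

Leap years in 2005–2054: 12 of them.
Feb 29 weekday advances by 5 (mod 7) from one leap year to the next four years later (or differs when a century non-leap intervenes).
Leap-day weekdays: 2008:Fri 2012:Wed 2016:Mon 2020:Sat 2024:Thu✓ 2028:Tue 2032:Sun 2036:Fri 2040:Wed 2044:Mon 2048:Sat 2052:Thu✓
Thursday: 2024, 2052 → 2.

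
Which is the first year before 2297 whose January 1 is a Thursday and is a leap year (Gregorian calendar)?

2280

Jan 1 advances by 2 weekdays after a leap year and by 1 after a common year.
2297: Jan 1 is Friday.
2296: Wednesday (leap)
2295: Tuesday
2294: Monday
2293: Sunday
2292: Friday (leap)
2291: Thursday
2290: Wednesday
2289: Tuesday
2288: Sunday (leap)
2287: Saturday
2286: Friday
2285: Thursday
2284: Tuesday (leap)
2283: Monday
2282: Sunday
2281: Saturday
2280: Thursday (leap)
2280 begins on a Thursday and is a leap year.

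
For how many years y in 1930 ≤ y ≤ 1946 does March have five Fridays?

8

March has 31 days; it has five Fridays when Friday falls among the first (month-length − 28) days — i.e. when March 1 is one of Friday/Thursday/Wednesday.
March 1 by year: 1930:Sat 1931:Sun 1932:Tue 1933:Wed✓ 1934:Thu✓ 1935:Fri✓ 1936:Sun 1937:Mon 1938:Tue 1939:Wed✓ 1940:Fri✓ 1941:Sat 1942:Sun 1943:Mon 1944:Wed✓ 1945:Thu✓ 1946:Fri✓
Years with five Fridays: 1933, 1934, 1935, 1939, 1940, 1944, 1945, 1946 → 8.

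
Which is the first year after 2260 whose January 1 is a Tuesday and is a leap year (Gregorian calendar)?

2284

Jan 1 advances by 2 weekdays after a leap year and by 1 after a common year.
2260: Jan 1 is Sunday (leap).
2261: Tuesday
2262: Wednesday
2263: Thursday
2264: Friday (leap)
2265: Sunday
2266: Monday
2267: Tuesday
2268: Wednesday (leap)
2269: Friday
2270: Saturday
2271: Sunday
2272: Monday (leap)
2273: Wednesday
2274: Thursday
2275: Friday
2276: Saturday (leap)
2277: Monday
2278: Tuesday
2279: Wednesday
2280: Thursday (leap)
2281: Saturday
2282: Sunday
2283: Monday
2284: Tuesday (leap)
2284 begins on a Tuesday and is a leap year.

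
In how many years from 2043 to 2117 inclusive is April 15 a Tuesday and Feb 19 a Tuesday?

3

Check each year's weekday for April 15 and Feb 19:
  2043: Wed/Thu  2044: Fri/Fri  2045: Sat/Sun  2046: Sun/Mon  2047: Mon/Tue  2048: Wed/Wed  2049: Thu/Fri  2050: Fri/Sat  2051: Sat/Sun  2052: Mon/Mon  2053: Tue/Wed  2054: Wed/Thu  2055: Thu/Fri  2056: Sat/Sat  …(47 more)…  2104: Tue/Tue ✓  2105: Wed/Thu  2106: Thu/Fri  2107: Fri/Sat  2108: Sun/Sun  2109: Mon/Tue  2110: Tue/Wed  2111: Wed/Thu  2112: Fri/Fri  2113: Sat/Sun  2114: Sun/Mon  2115: Mon/Tue  2116: Wed/Wed  2117: Thu/Fri
Both conditions hold in: 2064, 2092, 2104 — 3.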